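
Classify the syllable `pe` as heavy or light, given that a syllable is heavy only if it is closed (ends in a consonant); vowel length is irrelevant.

`pe`: short vowel, open (no coda). Open (no coda) → light.

light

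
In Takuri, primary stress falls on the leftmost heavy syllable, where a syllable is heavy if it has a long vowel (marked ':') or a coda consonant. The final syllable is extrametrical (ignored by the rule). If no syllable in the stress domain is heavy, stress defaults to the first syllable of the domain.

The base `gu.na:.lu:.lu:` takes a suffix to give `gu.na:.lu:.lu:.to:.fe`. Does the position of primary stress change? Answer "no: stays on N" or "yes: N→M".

Base `gu.na:.lu:.lu:` (4 syllables):
  The final syllable (4, lu:) is extrametrical; the stress domain is syllables 1–3.
  Weights: 1 gu L, 2 na: H, 3 lu: H.
  Heavy syllables in the domain: 2, 3. The leftmost is syllable 2 (na:).
  → primary stress on syllable 2.
Suffixed `gu.na:.lu:.lu:.to:.fe` (6 syllables):
  The final syllable (6, fe) is extrametrical; the stress domain is syllables 1–5.
  Weights: 1 gu L, 2 na: H, 3 lu: H, 4 lu: H, 5 to: H.
  Heavy syllables in the domain: 2, 3, 4, 5. The leftmost is syllable 2 (na:).
  → primary stress on syllable 2.

no: stays on 2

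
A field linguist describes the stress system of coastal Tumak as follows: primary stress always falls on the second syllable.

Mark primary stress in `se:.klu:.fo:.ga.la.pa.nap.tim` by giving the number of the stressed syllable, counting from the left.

2

The word has 8 syllables; the second syllable is syllable 2 (klu:).
Primary stress: syllable 2 → se:.ˈklu:.fo:.ga.la.pa.nap.tim.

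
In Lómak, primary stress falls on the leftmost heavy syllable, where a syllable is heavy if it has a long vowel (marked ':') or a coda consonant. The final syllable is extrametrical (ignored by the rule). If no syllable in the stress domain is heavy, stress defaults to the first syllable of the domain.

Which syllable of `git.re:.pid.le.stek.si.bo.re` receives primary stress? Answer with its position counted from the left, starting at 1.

The final syllable (8, re) is extrametrical; the stress domain is syllables 1–7.
Weights: 1 git H, 2 re: H, 3 pid H, 4 le L, 5 stek H, 6 si L, 7 bo L.
Heavy syllables in the domain: 1, 2, 3, 5. The leftmost is syllable 1 (git).
Primary stress: syllable 1 → ˈgit.re:.pid.le.stek.si.bo.re.

1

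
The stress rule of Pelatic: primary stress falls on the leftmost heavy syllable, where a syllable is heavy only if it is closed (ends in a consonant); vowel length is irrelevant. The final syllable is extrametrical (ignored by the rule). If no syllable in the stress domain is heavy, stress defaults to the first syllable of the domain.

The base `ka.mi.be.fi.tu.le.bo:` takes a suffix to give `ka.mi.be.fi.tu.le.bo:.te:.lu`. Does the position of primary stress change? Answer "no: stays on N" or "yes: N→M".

Base `ka.mi.be.fi.tu.le.bo:` (7 syllables):
  The final syllable (7, bo:) is extrametrical; the stress domain is syllables 1–6.
  Weights: 1 ka L, 2 mi L, 3 be L, 4 fi L, 5 tu L, 6 le L.
  No heavy syllable in the domain; default to the first syllable of the domain = syllable 1.
  → primary stress on syllable 1.
Suffixed `ka.mi.be.fi.tu.le.bo:.te:.lu` (9 syllables):
  The final syllable (9, lu) is extrametrical; the stress domain is syllables 1–8.
  Weights: 1 ka L, 2 mi L, 3 be L, 4 fi L, 5 tu L, 6 le L, 7 bo: L, 8 te: L.
  No heavy syllable in the domain; default to the first syllable of the domain = syllable 1.
  → primary stress on syllable 1.

no: stays on 1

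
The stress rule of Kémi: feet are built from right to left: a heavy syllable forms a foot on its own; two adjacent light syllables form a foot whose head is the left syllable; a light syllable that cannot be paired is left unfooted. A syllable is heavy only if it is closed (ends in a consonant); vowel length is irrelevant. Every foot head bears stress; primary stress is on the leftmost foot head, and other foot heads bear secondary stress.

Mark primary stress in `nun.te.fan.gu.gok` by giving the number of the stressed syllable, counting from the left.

1

Weights: 1 nun H, 2 te L, 3 fan H, 4 gu L, 5 gok H.
Parse right to left (heavy = foot alone; LL = one foot; stranded L unfooted): (ˈnun) te (ˈfan) gu (ˈgok).
Foot heads: 1, 3, 5.
Primary stress on the leftmost head = syllable 1.
Primary stress: syllable 1 → ˈnun.te.fan.gu.gok.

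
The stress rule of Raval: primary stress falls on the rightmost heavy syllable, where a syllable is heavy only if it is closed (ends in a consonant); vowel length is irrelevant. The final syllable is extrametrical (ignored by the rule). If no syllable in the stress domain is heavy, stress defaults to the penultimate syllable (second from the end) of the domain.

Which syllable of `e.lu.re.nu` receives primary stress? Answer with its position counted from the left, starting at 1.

The final syllable (4, nu) is extrametrical; the stress domain is syllables 1–3.
Weights: 1 e L, 2 lu L, 3 re L.
No heavy syllable in the domain; default to the penultimate syllable (second from the end) of the domain = syllable 2.
Primary stress: syllable 2 → e.ˈlu.re.nu.

2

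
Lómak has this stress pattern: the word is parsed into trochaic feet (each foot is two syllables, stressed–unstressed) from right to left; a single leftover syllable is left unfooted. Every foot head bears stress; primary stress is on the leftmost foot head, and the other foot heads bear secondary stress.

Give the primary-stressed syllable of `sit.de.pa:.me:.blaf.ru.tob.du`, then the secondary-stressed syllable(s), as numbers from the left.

primary 1, secondary 3, 5, 7

Parse right to left into trochaic (ˈσσ) feet: (ˈsit.de) (ˈpa:.me:) (ˈblaf.ru) (ˈtob.du).
Foot heads (stressed positions): 1, 3, 5, 7.
End Rule Leftmost: primary stress on the leftmost head = syllable 1.
Secondary stress on 3, 5, 7: ˈsit.de.ˌpa:.me:.ˌblaf.ru.ˌtob.du.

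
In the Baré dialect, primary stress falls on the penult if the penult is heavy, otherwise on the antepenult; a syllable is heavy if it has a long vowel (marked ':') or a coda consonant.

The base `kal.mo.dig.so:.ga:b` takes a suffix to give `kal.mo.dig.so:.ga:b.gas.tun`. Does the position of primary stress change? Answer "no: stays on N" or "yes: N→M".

yes: 4→6

Base `kal.mo.dig.so:.ga:b` (5 syllables):
  Weights: 3 dig H, 4 so: H, 5 ga:b H.
  The penult (syllable 4, so:) is heavy, so it takes stress.
  → primary stress on syllable 4.
Suffixed `kal.mo.dig.so:.ga:b.gas.tun` (7 syllables):
  Weights: 5 ga:b H, 6 gas H, 7 tun H.
  The penult (syllable 6, gas) is heavy, so it takes stress.
  → primary stress on syllable 6.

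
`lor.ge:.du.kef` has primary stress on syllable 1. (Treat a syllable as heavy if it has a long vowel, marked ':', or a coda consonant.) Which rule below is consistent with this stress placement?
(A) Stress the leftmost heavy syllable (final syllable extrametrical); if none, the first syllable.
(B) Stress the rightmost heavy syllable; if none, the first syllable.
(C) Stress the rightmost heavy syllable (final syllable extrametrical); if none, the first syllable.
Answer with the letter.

Rule A → syllable 1 ✓.
Rule B → syllable 4 (observed: 1).
Rule C → syllable 2 (observed: 1).

A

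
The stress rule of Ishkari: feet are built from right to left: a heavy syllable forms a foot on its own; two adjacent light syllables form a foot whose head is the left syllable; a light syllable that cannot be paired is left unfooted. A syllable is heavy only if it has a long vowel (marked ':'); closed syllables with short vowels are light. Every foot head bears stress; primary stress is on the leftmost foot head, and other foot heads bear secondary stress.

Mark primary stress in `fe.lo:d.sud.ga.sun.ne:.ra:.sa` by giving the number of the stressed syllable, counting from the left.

2

Weights: 1 fe L, 2 lo:d H, 3 sud L, 4 ga L, 5 sun L, 6 ne: H, 7 ra: H, 8 sa L.
Parse right to left (heavy = foot alone; LL = one foot; stranded L unfooted): fe (ˈlo:d) sud (ˈga.sun) (ˈne:) (ˈra:) sa.
Foot heads: 2, 4, 6, 7.
Primary stress on the leftmost head = syllable 2.
Primary stress: syllable 2 → fe.ˈlo:d.sud.ga.sun.ne:.ra:.sa.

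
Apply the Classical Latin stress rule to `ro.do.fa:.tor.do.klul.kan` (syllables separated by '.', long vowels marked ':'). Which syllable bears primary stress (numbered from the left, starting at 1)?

6

Classical Latin: stress the penult if heavy (long vowel or closed), else the antepenult.
Weights: 5 do L, 6 klul H, 7 kan H.
The penult (syllable 6, klul) is heavy, so it takes stress.
Stress on syllable 6: ro.do.fa:.tor.do.ˈklul.kan.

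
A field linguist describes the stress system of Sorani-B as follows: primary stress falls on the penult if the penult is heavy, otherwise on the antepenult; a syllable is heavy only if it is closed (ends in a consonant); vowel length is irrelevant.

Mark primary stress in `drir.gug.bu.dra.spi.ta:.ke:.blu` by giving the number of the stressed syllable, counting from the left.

Weights: 6 ta: L, 7 ke: L, 8 blu L.
The penult (syllable 7, ke:) is light, so stress falls on the antepenult (syllable 6, ta:).
Primary stress: syllable 6 → drir.gug.bu.dra.spi.ˈta:.ke:.blu.

6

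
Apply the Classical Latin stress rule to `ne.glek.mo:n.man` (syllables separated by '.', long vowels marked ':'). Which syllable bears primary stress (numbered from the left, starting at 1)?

Classical Latin: stress the penult if heavy (long vowel or closed), else the antepenult.
Weights: 2 glek H, 3 mo:n H, 4 man H.
The penult (syllable 3, mo:n) is heavy, so it takes stress.
Stress on syllable 3: ne.glek.ˈmo:n.man.

3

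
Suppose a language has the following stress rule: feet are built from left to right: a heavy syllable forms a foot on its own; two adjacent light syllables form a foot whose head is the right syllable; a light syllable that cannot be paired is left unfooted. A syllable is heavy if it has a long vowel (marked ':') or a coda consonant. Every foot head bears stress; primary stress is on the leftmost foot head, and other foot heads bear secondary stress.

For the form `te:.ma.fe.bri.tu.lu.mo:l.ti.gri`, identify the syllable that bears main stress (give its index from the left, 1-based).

1

Weights: 1 te: H, 2 ma L, 3 fe L, 4 bri L, 5 tu L, 6 lu L, 7 mo:l H, 8 ti L, 9 gri L.
Parse left to right (heavy = foot alone; LL = one foot; stranded L unfooted): (ˈte:) (ma.ˈfe) (bri.ˈtu) lu (ˈmo:l) (ti.ˈgri).
Foot heads: 1, 3, 5, 7, 9.
Primary stress on the leftmost head = syllable 1.
Primary stress: syllable 1 → ˈte:.ma.fe.bri.tu.lu.mo:l.ti.gri.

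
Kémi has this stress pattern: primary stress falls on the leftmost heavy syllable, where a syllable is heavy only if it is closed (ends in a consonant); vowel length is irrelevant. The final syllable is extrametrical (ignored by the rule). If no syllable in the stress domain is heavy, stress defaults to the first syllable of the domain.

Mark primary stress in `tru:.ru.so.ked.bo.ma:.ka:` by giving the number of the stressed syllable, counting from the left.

4

The final syllable (7, ka:) is extrametrical; the stress domain is syllables 1–6.
Weights: 1 tru: L, 2 ru L, 3 so L, 4 ked H, 5 bo L, 6 ma: L.
Heavy syllables in the domain: 4. The leftmost is syllable 4 (ked).
Primary stress: syllable 4 → tru:.ru.so.ˈked.bo.ma:.ka:.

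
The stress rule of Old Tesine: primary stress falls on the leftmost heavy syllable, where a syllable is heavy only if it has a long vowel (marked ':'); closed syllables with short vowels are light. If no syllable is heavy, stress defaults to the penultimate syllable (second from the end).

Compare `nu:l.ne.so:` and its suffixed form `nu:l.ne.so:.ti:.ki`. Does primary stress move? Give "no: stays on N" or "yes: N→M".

no: stays on 1

Base `nu:l.ne.so:` (3 syllables):
  Weights: 1 nu:l H, 2 ne L, 3 so: H.
  Heavy syllables in the domain: 1, 3. The leftmost is syllable 1 (nu:l).
  → primary stress on syllable 1.
Suffixed `nu:l.ne.so:.ti:.ki` (5 syllables):
  Weights: 1 nu:l H, 2 ne L, 3 so: H, 4 ti: H, 5 ki L.
  Heavy syllables in the domain: 1, 3, 4. The leftmost is syllable 1 (nu:l).
  → primary stress on syllable 1.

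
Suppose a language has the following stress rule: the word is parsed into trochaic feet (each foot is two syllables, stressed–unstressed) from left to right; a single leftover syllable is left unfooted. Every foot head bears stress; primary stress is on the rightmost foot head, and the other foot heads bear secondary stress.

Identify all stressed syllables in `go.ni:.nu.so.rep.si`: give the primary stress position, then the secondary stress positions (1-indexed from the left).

Parse left to right into trochaic (ˈσσ) feet: (ˈgo.ni:) (ˈnu.so) (ˈrep.si).
Foot heads (stressed positions): 1, 3, 5.
End Rule Rightmost: primary stress on the rightmost head = syllable 5.
Secondary stress on 1, 3: ˌgo.ni:.ˌnu.so.ˈrep.si.

primary 5, secondary 1, 3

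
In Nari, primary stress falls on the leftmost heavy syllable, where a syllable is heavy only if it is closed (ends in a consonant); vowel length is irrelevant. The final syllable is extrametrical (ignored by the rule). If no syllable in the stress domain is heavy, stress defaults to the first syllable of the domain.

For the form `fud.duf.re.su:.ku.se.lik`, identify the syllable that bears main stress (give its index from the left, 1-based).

1

The final syllable (7, lik) is extrametrical; the stress domain is syllables 1–6.
Weights: 1 fud H, 2 duf H, 3 re L, 4 su: L, 5 ku L, 6 se L.
Heavy syllables in the domain: 1, 2. The leftmost is syllable 1 (fud).
Primary stress: syllable 1 → ˈfud.duf.re.su:.ku.se.lik.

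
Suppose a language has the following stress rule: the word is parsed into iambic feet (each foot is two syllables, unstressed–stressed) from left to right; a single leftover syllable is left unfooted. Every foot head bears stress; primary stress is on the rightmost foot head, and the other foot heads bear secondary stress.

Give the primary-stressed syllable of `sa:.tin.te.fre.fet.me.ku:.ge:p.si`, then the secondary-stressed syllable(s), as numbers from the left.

primary 8, secondary 2, 4, 6

Parse left to right into iambic (σˈσ) feet: (sa:.ˈtin) (te.ˈfre) (fet.ˈme) (ku:.ˈge:p) si. Syllable 9 is left unfooted.
Foot heads (stressed positions): 2, 4, 6, 8.
End Rule Rightmost: primary stress on the rightmost head = syllable 8.
Secondary stress on 2, 4, 6: sa:.ˌtin.te.ˌfre.fet.ˌme.ku:.ˈge:p.si.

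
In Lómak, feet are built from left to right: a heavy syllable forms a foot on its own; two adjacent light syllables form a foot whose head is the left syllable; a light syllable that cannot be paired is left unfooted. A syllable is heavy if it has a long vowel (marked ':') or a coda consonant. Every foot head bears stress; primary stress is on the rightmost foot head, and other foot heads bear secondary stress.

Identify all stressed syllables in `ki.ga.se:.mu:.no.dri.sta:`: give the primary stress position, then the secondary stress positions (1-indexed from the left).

primary 7, secondary 1, 3, 4, 5

Weights: 1 ki L, 2 ga L, 3 se: H, 4 mu: H, 5 no L, 6 dri L, 7 sta: H.
Parse left to right (heavy = foot alone; LL = one foot; stranded L unfooted): (ˈki.ga) (ˈse:) (ˈmu:) (ˈno.dri) (ˈsta:).
Foot heads: 1, 3, 4, 5, 7.
Primary stress on the rightmost head = syllable 7.
Secondary stress on 1, 3, 4, 5: ˌki.ga.ˌse:.ˌmu:.ˌno.dri.ˈsta:.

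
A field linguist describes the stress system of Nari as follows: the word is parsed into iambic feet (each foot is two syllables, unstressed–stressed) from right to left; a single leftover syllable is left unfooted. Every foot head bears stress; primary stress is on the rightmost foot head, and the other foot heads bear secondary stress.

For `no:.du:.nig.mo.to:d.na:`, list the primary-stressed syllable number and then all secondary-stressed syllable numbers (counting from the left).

Parse right to left into iambic (σˈσ) feet: (no:.ˈdu:) (nig.ˈmo) (to:d.ˈna:).
Foot heads (stressed positions): 2, 4, 6.
End Rule Rightmost: primary stress on the rightmost head = syllable 6.
Secondary stress on 2, 4: no:.ˌdu:.nig.ˌmo.to:d.ˈna:.

primary 6, secondary 2, 4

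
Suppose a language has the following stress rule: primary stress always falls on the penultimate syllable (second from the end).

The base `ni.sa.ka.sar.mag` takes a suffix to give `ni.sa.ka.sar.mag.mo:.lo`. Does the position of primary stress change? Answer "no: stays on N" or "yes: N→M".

Base `ni.sa.ka.sar.mag` (5 syllables):
  The word has 5 syllables; the penultimate syllable (second from the end) is syllable 4 (sar).
  → primary stress on syllable 4.
Suffixed `ni.sa.ka.sar.mag.mo:.lo` (7 syllables):
  The word has 7 syllables; the penultimate syllable (second from the end) is syllable 6 (mo:).
  → primary stress on syllable 6.

yes: 4→6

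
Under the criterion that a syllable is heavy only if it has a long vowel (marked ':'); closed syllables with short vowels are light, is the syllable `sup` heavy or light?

`sup`: short vowel, closed (coda /p/). Short vowel → light.

light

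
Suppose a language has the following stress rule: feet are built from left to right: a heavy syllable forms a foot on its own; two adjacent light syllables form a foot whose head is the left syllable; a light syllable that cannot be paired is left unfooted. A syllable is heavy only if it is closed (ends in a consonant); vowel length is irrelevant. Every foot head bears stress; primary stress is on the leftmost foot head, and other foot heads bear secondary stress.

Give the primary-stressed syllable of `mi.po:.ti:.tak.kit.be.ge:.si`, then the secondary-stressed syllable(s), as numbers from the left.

Weights: 1 mi L, 2 po: L, 3 ti: L, 4 tak H, 5 kit H, 6 be L, 7 ge: L, 8 si L.
Parse left to right (heavy = foot alone; LL = one foot; stranded L unfooted): (ˈmi.po:) ti: (ˈtak) (ˈkit) (ˈbe.ge:) si.
Foot heads: 1, 4, 5, 6.
Primary stress on the leftmost head = syllable 1.
Secondary stress on 4, 5, 6: ˈmi.po:.ti:.ˌtak.ˌkit.ˌbe.ge:.si.

primary 1, secondary 4, 5, 6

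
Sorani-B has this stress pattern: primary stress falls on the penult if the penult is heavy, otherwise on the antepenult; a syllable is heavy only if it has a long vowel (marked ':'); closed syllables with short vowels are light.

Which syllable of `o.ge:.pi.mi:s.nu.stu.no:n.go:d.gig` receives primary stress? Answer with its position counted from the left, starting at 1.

8

Weights: 7 no:n H, 8 go:d H, 9 gig L.
The penult (syllable 8, go:d) is heavy, so it takes stress.
Primary stress: syllable 8 → o.ge:.pi.mi:s.nu.stu.no:n.ˈgo:d.gig.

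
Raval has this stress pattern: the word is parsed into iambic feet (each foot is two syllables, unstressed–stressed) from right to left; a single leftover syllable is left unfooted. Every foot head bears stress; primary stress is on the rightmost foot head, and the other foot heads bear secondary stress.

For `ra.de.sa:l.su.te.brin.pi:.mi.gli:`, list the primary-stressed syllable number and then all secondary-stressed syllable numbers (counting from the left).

primary 9, secondary 3, 5, 7

Parse right to left into iambic (σˈσ) feet: ra (de.ˈsa:l) (su.ˈte) (brin.ˈpi:) (mi.ˈgli:). Syllable 1 is left unfooted.
Foot heads (stressed positions): 3, 5, 7, 9.
End Rule Rightmost: primary stress on the rightmost head = syllable 9.
Secondary stress on 3, 5, 7: ra.de.ˌsa:l.su.ˌte.brin.ˌpi:.mi.ˈgli:.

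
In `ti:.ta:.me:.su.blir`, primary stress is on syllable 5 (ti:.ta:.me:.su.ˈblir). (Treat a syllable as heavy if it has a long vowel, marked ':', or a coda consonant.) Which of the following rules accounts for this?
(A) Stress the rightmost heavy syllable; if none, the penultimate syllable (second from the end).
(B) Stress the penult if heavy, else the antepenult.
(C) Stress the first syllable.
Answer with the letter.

A

Rule A → syllable 5 ✓.
Rule B → syllable 3 (observed: 5).
Rule C → syllable 1 (observed: 5).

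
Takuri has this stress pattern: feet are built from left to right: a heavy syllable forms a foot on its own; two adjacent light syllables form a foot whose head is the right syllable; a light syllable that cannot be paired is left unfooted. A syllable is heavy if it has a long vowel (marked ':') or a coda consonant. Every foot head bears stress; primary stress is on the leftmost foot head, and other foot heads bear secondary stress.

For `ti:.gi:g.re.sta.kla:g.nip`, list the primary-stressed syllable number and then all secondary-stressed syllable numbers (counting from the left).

Weights: 1 ti: H, 2 gi:g H, 3 re L, 4 sta L, 5 kla:g H, 6 nip H.
Parse left to right (heavy = foot alone; LL = one foot; stranded L unfooted): (ˈti:) (ˈgi:g) (re.ˈsta) (ˈkla:g) (ˈnip).
Foot heads: 1, 2, 4, 5, 6.
Primary stress on the leftmost head = syllable 1.
Secondary stress on 2, 4, 5, 6: ˈti:.ˌgi:g.re.ˌsta.ˌkla:g.ˌnip.

primary 1, secondary 2, 4, 5, 6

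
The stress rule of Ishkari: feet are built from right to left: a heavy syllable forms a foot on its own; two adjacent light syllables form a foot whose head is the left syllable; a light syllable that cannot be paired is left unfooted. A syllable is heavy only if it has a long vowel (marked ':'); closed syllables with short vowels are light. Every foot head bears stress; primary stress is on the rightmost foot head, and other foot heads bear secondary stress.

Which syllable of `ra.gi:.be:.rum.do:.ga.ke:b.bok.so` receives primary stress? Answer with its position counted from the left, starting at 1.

8

Weights: 1 ra L, 2 gi: H, 3 be: H, 4 rum L, 5 do: H, 6 ga L, 7 ke:b H, 8 bok L, 9 so L.
Parse right to left (heavy = foot alone; LL = one foot; stranded L unfooted): ra (ˈgi:) (ˈbe:) rum (ˈdo:) ga (ˈke:b) (ˈbok.so).
Foot heads: 2, 3, 5, 7, 8.
Primary stress on the rightmost head = syllable 8.
Primary stress: syllable 8 → ra.gi:.be:.rum.do:.ga.ke:b.ˈbok.so.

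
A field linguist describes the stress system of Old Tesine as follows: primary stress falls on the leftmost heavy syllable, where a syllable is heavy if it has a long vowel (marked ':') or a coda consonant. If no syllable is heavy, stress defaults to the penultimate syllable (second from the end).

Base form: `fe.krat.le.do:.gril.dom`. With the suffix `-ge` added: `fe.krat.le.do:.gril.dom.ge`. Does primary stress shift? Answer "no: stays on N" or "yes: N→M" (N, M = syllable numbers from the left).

no: stays on 2

Base `fe.krat.le.do:.gril.dom` (6 syllables):
  Weights: 1 fe L, 2 krat H, 3 le L, 4 do: H, 5 gril H, 6 dom H.
  Heavy syllables in the domain: 2, 4, 5, 6. The leftmost is syllable 2 (krat).
  → primary stress on syllable 2.
Suffixed `fe.krat.le.do:.gril.dom.ge` (7 syllables):
  Weights: 1 fe L, 2 krat H, 3 le L, 4 do: H, 5 gril H, 6 dom H, 7 ge L.
  Heavy syllables in the domain: 2, 4, 5, 6. The leftmost is syllable 2 (krat).
  → primary stress on syllable 2.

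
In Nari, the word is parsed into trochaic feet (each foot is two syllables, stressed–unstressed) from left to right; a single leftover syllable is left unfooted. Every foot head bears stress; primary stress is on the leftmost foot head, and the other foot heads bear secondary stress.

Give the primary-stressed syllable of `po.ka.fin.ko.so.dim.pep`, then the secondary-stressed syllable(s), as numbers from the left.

Parse left to right into trochaic (ˈσσ) feet: (ˈpo.ka) (ˈfin.ko) (ˈso.dim) pep. Syllable 7 is left unfooted.
Foot heads (stressed positions): 1, 3, 5.
End Rule Leftmost: primary stress on the leftmost head = syllable 1.
Secondary stress on 3, 5: ˈpo.ka.ˌfin.ko.ˌso.dim.pep.

primary 1, secondary 3, 5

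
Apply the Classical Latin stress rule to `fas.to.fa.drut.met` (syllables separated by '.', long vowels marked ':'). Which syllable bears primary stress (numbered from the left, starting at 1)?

Classical Latin: stress the penult if heavy (long vowel or closed), else the antepenult.
Weights: 3 fa L, 4 drut H, 5 met H.
The penult (syllable 4, drut) is heavy, so it takes stress.
Stress on syllable 4: fas.to.fa.ˈdrut.met.

4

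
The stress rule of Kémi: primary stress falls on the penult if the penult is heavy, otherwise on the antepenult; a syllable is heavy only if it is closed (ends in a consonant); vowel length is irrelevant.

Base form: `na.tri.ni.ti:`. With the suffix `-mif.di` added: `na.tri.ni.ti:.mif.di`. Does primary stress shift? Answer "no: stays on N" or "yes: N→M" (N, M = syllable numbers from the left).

Base `na.tri.ni.ti:` (4 syllables):
  Weights: 2 tri L, 3 ni L, 4 ti: L.
  The penult (syllable 3, ni) is light, so stress falls on the antepenult (syllable 2, tri).
  → primary stress on syllable 2.
Suffixed `na.tri.ni.ti:.mif.di` (6 syllables):
  Weights: 4 ti: L, 5 mif H, 6 di L.
  The penult (syllable 5, mif) is heavy, so it takes stress.
  → primary stress on syllable 5.

yes: 2→5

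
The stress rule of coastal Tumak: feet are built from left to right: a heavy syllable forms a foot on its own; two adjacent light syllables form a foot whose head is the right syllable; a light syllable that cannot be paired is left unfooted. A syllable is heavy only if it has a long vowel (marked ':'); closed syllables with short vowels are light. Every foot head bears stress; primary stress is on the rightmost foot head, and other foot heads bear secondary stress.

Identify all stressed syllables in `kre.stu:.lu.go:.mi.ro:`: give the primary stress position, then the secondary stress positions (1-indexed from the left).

primary 6, secondary 2, 4

Weights: 1 kre L, 2 stu: H, 3 lu L, 4 go: H, 5 mi L, 6 ro: H.
Parse left to right (heavy = foot alone; LL = one foot; stranded L unfooted): kre (ˈstu:) lu (ˈgo:) mi (ˈro:).
Foot heads: 2, 4, 6.
Primary stress on the rightmost head = syllable 6.
Secondary stress on 2, 4: kre.ˌstu:.lu.ˌgo:.mi.ˈro:.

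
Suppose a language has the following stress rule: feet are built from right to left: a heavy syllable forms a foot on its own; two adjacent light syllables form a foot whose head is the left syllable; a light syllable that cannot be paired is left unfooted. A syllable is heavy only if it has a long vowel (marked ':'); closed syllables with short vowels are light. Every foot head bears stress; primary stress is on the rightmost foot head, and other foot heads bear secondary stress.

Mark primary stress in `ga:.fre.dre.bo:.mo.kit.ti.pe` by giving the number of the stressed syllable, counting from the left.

Weights: 1 ga: H, 2 fre L, 3 dre L, 4 bo: H, 5 mo L, 6 kit L, 7 ti L, 8 pe L.
Parse right to left (heavy = foot alone; LL = one foot; stranded L unfooted): (ˈga:) (ˈfre.dre) (ˈbo:) (ˈmo.kit) (ˈti.pe).
Foot heads: 1, 2, 4, 5, 7.
Primary stress on the rightmost head = syllable 7.
Primary stress: syllable 7 → ga:.fre.dre.bo:.mo.kit.ˈti.pe.

7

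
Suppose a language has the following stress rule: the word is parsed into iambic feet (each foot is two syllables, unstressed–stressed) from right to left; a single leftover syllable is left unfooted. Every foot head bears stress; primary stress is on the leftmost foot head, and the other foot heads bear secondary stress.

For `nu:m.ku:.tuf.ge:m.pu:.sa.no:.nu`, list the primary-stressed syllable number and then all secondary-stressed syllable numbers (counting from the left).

Parse right to left into iambic (σˈσ) feet: (nu:m.ˈku:) (tuf.ˈge:m) (pu:.ˈsa) (no:.ˈnu).
Foot heads (stressed positions): 2, 4, 6, 8.
End Rule Leftmost: primary stress on the leftmost head = syllable 2.
Secondary stress on 4, 6, 8: nu:m.ˈku:.tuf.ˌge:m.pu:.ˌsa.no:.ˌnu.

primary 2, secondary 4, 6, 8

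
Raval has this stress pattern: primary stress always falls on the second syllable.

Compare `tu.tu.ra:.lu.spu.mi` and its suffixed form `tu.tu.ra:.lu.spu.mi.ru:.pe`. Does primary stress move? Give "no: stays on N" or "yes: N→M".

Base `tu.tu.ra:.lu.spu.mi` (6 syllables):
  The word has 6 syllables; the second syllable is syllable 2 (tu).
  → primary stress on syllable 2.
Suffixed `tu.tu.ra:.lu.spu.mi.ru:.pe` (8 syllables):
  The word has 8 syllables; the second syllable is syllable 2 (tu).
  → primary stress on syllable 2.

no: stays on 2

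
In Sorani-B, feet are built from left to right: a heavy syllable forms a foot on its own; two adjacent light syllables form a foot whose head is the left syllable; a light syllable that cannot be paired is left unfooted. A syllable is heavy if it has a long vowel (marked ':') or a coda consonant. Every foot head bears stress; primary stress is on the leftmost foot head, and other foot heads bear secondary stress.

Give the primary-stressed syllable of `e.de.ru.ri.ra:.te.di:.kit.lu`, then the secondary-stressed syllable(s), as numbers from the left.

Weights: 1 e L, 2 de L, 3 ru L, 4 ri L, 5 ra: H, 6 te L, 7 di: H, 8 kit H, 9 lu L.
Parse left to right (heavy = foot alone; LL = one foot; stranded L unfooted): (ˈe.de) (ˈru.ri) (ˈra:) te (ˈdi:) (ˈkit) lu.
Foot heads: 1, 3, 5, 7, 8.
Primary stress on the leftmost head = syllable 1.
Secondary stress on 3, 5, 7, 8: ˈe.de.ˌru.ri.ˌra:.te.ˌdi:.ˌkit.lu.

primary 1, secondary 3, 5, 7, 8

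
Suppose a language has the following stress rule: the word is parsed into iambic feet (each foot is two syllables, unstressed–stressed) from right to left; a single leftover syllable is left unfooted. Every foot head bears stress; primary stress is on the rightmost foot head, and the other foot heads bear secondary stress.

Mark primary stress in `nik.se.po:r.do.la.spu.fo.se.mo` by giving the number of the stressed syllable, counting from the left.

Parse right to left into iambic (σˈσ) feet: nik (se.ˈpo:r) (do.ˈla) (spu.ˈfo) (se.ˈmo). Syllable 1 is left unfooted.
Foot heads (stressed positions): 3, 5, 7, 9.
End Rule Rightmost: primary stress on the rightmost head = syllable 9.
Primary stress: syllable 9 → nik.se.po:r.do.la.spu.fo.se.ˈmo.

9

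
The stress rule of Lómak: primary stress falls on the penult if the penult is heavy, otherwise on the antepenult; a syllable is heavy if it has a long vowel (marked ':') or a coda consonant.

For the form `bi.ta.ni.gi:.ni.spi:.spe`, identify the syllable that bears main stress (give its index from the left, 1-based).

Weights: 5 ni L, 6 spi: H, 7 spe L.
The penult (syllable 6, spi:) is heavy, so it takes stress.
Primary stress: syllable 6 → bi.ta.ni.gi:.ni.ˈspi:.spe.

6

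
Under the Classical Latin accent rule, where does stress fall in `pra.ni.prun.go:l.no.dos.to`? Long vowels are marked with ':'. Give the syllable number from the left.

6

Classical Latin: stress the penult if heavy (long vowel or closed), else the antepenult.
Weights: 5 no L, 6 dos H, 7 to L.
The penult (syllable 6, dos) is heavy, so it takes stress.
Stress on syllable 6: pra.ni.prun.go:l.no.ˈdos.to.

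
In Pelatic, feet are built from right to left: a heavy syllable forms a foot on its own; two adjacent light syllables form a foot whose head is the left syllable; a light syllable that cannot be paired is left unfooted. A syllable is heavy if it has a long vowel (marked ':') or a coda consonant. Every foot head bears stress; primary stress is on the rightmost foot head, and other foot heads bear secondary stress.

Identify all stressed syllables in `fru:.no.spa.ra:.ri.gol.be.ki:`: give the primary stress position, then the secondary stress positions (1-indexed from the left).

primary 8, secondary 1, 2, 4, 6

Weights: 1 fru: H, 2 no L, 3 spa L, 4 ra: H, 5 ri L, 6 gol H, 7 be L, 8 ki: H.
Parse right to left (heavy = foot alone; LL = one foot; stranded L unfooted): (ˈfru:) (ˈno.spa) (ˈra:) ri (ˈgol) be (ˈki:).
Foot heads: 1, 2, 4, 6, 8.
Primary stress on the rightmost head = syllable 8.
Secondary stress on 1, 2, 4, 6: ˌfru:.ˌno.spa.ˌra:.ri.ˌgol.be.ˈki:.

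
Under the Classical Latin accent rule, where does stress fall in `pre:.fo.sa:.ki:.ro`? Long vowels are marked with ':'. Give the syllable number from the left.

4

Classical Latin: stress the penult if heavy (long vowel or closed), else the antepenult.
Weights: 3 sa: H, 4 ki: H, 5 ro L.
The penult (syllable 4, ki:) is heavy, so it takes stress.
Stress on syllable 4: pre:.fo.sa:.ˈki:.ro.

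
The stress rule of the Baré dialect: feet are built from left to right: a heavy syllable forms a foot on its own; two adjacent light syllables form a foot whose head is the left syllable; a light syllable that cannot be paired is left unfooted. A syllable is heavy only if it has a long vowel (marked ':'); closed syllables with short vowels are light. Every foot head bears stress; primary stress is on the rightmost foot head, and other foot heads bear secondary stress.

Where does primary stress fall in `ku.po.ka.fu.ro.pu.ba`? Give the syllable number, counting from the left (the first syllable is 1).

Weights: 1 ku L, 2 po L, 3 ka L, 4 fu L, 5 ro L, 6 pu L, 7 ba L.
Parse left to right (heavy = foot alone; LL = one foot; stranded L unfooted): (ˈku.po) (ˈka.fu) (ˈro.pu) ba.
Foot heads: 1, 3, 5.
Primary stress on the rightmost head = syllable 5.
Primary stress: syllable 5 → ku.po.ka.fu.ˈro.pu.ba.

5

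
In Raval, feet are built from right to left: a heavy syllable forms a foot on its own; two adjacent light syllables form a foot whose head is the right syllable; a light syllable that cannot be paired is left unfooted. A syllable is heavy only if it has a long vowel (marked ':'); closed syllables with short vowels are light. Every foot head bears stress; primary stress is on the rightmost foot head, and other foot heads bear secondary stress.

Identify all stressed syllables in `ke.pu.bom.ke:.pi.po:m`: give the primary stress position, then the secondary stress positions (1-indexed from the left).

Weights: 1 ke L, 2 pu L, 3 bom L, 4 ke: H, 5 pi L, 6 po:m H.
Parse right to left (heavy = foot alone; LL = one foot; stranded L unfooted): ke (pu.ˈbom) (ˈke:) pi (ˈpo:m).
Foot heads: 3, 4, 6.
Primary stress on the rightmost head = syllable 6.
Secondary stress on 3, 4: ke.pu.ˌbom.ˌke:.pi.ˈpo:m.

primary 6, secondary 3, 4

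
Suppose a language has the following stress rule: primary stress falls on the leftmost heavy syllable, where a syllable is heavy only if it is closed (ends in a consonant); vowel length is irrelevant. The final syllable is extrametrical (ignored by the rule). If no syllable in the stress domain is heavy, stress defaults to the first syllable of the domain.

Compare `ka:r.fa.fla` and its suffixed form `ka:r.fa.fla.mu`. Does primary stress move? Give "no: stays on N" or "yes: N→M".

no: stays on 1

Base `ka:r.fa.fla` (3 syllables):
  The final syllable (3, fla) is extrametrical; the stress domain is syllables 1–2.
  Weights: 1 ka:r H, 2 fa L.
  Heavy syllables in the domain: 1. The leftmost is syllable 1 (ka:r).
  → primary stress on syllable 1.
Suffixed `ka:r.fa.fla.mu` (4 syllables):
  The final syllable (4, mu) is extrametrical; the stress domain is syllables 1–3.
  Weights: 1 ka:r H, 2 fa L, 3 fla L.
  Heavy syllables in the domain: 1. The leftmost is syllable 1 (ka:r).
  → primary stress on syllable 1.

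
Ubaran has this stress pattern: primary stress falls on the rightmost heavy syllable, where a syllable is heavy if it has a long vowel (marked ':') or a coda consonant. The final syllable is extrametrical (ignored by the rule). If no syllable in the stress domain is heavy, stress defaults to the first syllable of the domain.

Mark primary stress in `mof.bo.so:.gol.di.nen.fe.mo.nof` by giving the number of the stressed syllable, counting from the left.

The final syllable (9, nof) is extrametrical; the stress domain is syllables 1–8.
Weights: 1 mof H, 2 bo L, 3 so: H, 4 gol H, 5 di L, 6 nen H, 7 fe L, 8 mo L.
Heavy syllables in the domain: 1, 3, 4, 6. The rightmost is syllable 6 (nen).
Primary stress: syllable 6 → mof.bo.so:.gol.di.ˈnen.fe.mo.nof.

6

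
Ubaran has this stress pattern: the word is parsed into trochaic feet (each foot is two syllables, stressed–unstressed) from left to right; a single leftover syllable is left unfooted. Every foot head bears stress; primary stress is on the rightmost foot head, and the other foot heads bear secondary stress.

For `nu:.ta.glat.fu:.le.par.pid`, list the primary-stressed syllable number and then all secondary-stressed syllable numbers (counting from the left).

primary 5, secondary 1, 3

Parse left to right into trochaic (ˈσσ) feet: (ˈnu:.ta) (ˈglat.fu:) (ˈle.par) pid. Syllable 7 is left unfooted.
Foot heads (stressed positions): 1, 3, 5.
End Rule Rightmost: primary stress on the rightmost head = syllable 5.
Secondary stress on 1, 3: ˌnu:.ta.ˌglat.fu:.ˈle.par.pid.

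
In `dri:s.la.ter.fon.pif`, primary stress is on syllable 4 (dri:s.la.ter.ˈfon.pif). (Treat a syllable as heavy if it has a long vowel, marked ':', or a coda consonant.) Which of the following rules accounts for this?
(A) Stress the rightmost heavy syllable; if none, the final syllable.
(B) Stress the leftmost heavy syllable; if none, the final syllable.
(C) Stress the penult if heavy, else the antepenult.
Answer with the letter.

Rule A → syllable 5 (observed: 4).
Rule B → syllable 1 (observed: 4).
Rule C → syllable 4 ✓.

C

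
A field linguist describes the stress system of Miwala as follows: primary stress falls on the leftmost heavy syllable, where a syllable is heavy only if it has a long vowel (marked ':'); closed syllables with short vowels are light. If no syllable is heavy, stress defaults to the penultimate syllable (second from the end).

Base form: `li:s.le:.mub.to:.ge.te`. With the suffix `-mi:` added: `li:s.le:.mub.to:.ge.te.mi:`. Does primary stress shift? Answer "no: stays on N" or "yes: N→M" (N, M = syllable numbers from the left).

Base `li:s.le:.mub.to:.ge.te` (6 syllables):
  Weights: 1 li:s H, 2 le: H, 3 mub L, 4 to: H, 5 ge L, 6 te L.
  Heavy syllables in the domain: 1, 2, 4. The leftmost is syllable 1 (li:s).
  → primary stress on syllable 1.
Suffixed `li:s.le:.mub.to:.ge.te.mi:` (7 syllables):
  Weights: 1 li:s H, 2 le: H, 3 mub L, 4 to: H, 5 ge L, 6 te L, 7 mi: H.
  Heavy syllables in the domain: 1, 2, 4, 7. The leftmost is syllable 1 (li:s).
  → primary stress on syllable 1.

no: stays on 1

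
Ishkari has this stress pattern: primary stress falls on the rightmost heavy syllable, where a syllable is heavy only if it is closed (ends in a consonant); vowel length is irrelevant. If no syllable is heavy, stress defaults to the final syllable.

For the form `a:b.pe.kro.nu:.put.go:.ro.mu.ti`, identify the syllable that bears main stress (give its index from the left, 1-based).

Weights: 1 a:b H, 2 pe L, 3 kro L, 4 nu: L, 5 put H, 6 go: L, 7 ro L, 8 mu L, 9 ti L.
Heavy syllables in the domain: 1, 5. The rightmost is syllable 5 (put).
Primary stress: syllable 5 → a:b.pe.kro.nu:.ˈput.go:.ro.mu.ti.

5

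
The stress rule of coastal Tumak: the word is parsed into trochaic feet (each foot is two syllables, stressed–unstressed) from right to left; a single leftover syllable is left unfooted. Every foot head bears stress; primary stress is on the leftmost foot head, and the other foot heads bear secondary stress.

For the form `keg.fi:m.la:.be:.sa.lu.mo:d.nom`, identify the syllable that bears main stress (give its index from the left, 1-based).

Parse right to left into trochaic (ˈσσ) feet: (ˈkeg.fi:m) (ˈla:.be:) (ˈsa.lu) (ˈmo:d.nom).
Foot heads (stressed positions): 1, 3, 5, 7.
End Rule Leftmost: primary stress on the leftmost head = syllable 1.
Primary stress: syllable 1 → ˈkeg.fi:m.la:.be:.sa.lu.mo:d.nom.

1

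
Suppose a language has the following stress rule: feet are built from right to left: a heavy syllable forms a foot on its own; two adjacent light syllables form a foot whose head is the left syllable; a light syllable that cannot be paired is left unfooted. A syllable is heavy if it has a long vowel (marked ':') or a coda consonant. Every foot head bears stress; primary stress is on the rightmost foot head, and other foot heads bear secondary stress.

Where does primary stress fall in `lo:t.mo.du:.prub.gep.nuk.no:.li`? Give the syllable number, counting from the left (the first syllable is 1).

7

Weights: 1 lo:t H, 2 mo L, 3 du: H, 4 prub H, 5 gep H, 6 nuk H, 7 no: H, 8 li L.
Parse right to left (heavy = foot alone; LL = one foot; stranded L unfooted): (ˈlo:t) mo (ˈdu:) (ˈprub) (ˈgep) (ˈnuk) (ˈno:) li.
Foot heads: 1, 3, 4, 5, 6, 7.
Primary stress on the rightmost head = syllable 7.
Primary stress: syllable 7 → lo:t.mo.du:.prub.gep.nuk.ˈno:.li.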